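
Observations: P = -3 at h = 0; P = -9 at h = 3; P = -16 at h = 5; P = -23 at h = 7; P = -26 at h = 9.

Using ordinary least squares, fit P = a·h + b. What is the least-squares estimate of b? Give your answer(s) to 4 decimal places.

Setting ∂/∂a … = 0 gives: 164·a + 24·b = -502;  24·a + 5·b = -77.
(Σh·h = 164, Σh = 24, Σ1 = 5, Σh·P = -502, ΣP = -77.)
Determinant 164·5 − 24² = 244.
a = ((-502)·5 − 24·(-77))/244 = -331/122; b = (164·(-77) − 24·(-502))/244 = -145/61.

b = -2.3770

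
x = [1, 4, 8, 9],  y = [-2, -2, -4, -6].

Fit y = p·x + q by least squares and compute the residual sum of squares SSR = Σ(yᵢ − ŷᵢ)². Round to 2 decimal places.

The normal system AᵀA·[p, q]ᵀ = Aᵀy is [[162, 22]; [22, 4]]·[p, q]ᵀ = [-96, -14]ᵀ.
Eliminating q: 4·(row 1) − 22·(row 2) gives 164·p = 4·(-96) − 22·(-14) = -76, so p = -19/41.
Then q = ((-14) − 22·(-19/41))/4 = -39/41.
Residuals: -24/41, 33/41, 27/41, -36/41; SSR = 90/41.

SSR = 2.20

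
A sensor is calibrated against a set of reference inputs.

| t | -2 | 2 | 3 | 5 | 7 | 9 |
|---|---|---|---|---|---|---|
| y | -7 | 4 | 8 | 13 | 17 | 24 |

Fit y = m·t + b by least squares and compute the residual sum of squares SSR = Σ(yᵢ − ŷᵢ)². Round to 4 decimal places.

Sums needed: Σt·t = 172, Σt = 24, Σ1 = 6.
Right-hand side: Σt·y = 446, Σy = 59.
Determinant 172·6 − 24² = 456.
m = (446·6 − 24·59)/456 = 105/38; b = (172·59 − 24·446)/456 = -139/114.
Residuals: -29/114, -35/114, 53/57, 23/57, -64/57, 20/57; SSR = 293/114.

SSR = 2.5702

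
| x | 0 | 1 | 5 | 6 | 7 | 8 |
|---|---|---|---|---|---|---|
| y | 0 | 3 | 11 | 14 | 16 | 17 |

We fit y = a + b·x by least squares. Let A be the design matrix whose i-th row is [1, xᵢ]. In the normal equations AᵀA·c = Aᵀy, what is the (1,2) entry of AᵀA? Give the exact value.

Row 1 ↔ basis 1, column 2 ↔ basis x, so (AᵀA)_{1,2} = Σᵢ x = (1)·(0) + (1)·(1) + (1)·(5) + (1)·(6) + (1)·(7) + (1)·(8) = 27.

27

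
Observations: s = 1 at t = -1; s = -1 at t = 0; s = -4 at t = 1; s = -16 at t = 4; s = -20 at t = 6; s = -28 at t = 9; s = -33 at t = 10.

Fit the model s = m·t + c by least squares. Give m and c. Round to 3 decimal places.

From the data, Σt·t = 235, Σt = 29, Σ1 = 7.
And Σt·s = -771, Σs = -101.
AᵀA·[m, c]ᵀ = Aᵀs becomes [[235, 29]; [29, 7]]·[m, c]ᵀ = [-771, -101]ᵀ.
det = 235·7 − 29² = 804.
m = ((-771)·7 − 29·(-101))/804 = -617/201; c = (235·(-101) − 29·(-771))/804 = -344/201.

m = -3.070, c = -1.711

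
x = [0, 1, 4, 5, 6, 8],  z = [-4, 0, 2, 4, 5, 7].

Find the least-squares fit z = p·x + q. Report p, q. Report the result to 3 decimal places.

Entries of MᵀM: Σx·x = 142, Σx = 24, Σ1 = 6.
Moment sums: Σx·z = 114, Σz = 14.
So MᵀM·[p, q]ᵀ = Mᵀz: [[142, 24]; [24, 6]]·[p, q]ᵀ = [114, 14]ᵀ.
Δ = 142·6 − 24² = 276.
p = (114·6 − 24·14)/276 = 29/23; q = (142·14 − 24·114)/276 = -187/69.

p = 1.261, q = -2.710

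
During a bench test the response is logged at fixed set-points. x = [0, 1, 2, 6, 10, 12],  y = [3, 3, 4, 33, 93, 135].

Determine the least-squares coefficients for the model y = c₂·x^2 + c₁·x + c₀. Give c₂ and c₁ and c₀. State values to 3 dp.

Compute the Gram sums: Σx^2·x^2 = 32049, Σx^2·x = 2953, Σx^2 = 285, Σx·x = 285, Σx = 31, Σ1 = 6.
Moment sums: Σx^2·y = 29947, Σx·y = 2759, Σy = 271.
Normal equations: [[32049, 2953, 285]; [2953, 285, 31]; [285, 31, 6]]·[c₂, c₁, c₀]ᵀ = [29947, 2759, 271]ᵀ.
Row-reducing yields c₂ = 8551/8498, c₁ = -1273/1214, c₀ = 11847/4249.

c₂ = 1.006, c₁ = -1.049, c₀ = 2.788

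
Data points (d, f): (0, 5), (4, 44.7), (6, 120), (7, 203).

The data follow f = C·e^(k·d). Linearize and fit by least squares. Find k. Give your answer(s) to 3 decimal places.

k = 0.529

Taking logs, ln f = k·d + ln C, so regress ln f on d.
Over the data: Σd = 17.0000, Σ(d)² = 101.0000, Σln f = 15.5101, Σd·ln f = 81.1173.
Normal system: [[101.0000, 17.0000]; [17.0000, 4]]·[k, ln C]ᵀ = [81.1173, 15.5101]ᵀ.
Slope k = (n·Σd·ln f − Σd·Σln f)/(n·Σ(d)² − (Σd)²) = (4·81.1173 − 17.0000·15.5101)/115.0000 = 0.52867; ln C = (Σln f − k·Σd)/n = 1.63067.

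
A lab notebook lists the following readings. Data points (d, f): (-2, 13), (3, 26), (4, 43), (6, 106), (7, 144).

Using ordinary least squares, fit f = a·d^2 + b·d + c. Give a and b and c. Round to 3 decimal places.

Entries of MᵀM: Σd^2·d^2 = 4050, Σd^2·d = 642, Σd^2 = 114, Σd·d = 114, Σd = 18, Σ1 = 5.
For Mᵀf: Σd^2·f = 11846, Σd·f = 1868, Σf = 332.
Inverting the 3×3 Gram matrix, [a, b, c]ᵀ = [22741/7392, -5965/7392, -129/154]ᵀ.

a = 3.076, b = -0.807, c = -0.838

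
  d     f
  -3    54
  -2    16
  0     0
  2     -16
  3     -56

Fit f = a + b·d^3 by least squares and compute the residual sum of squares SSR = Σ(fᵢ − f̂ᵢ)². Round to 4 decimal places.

SSR = 1.3614

Compute the Gram sums: Σ1 = 5, Σd^3 = 0, Σd^3·d^3 = 1586.
Moment sums: Σf = -2, Σd^3·f = -3226.
MᵀM·[a, b]ᵀ = Mᵀf becomes [[5, 0]; [0, 1586]]·[a, b]ᵀ = [-2, -3226]ᵀ.
Eliminating b: 1586·(row 1) − 0·(row 2) gives 7930·a = 1586·(-2) − 0·(-3226) = -3172, so a = -2/5.
Then b = ((-3226) − 0·(-2/5))/1586 = -1613/793.
Residuals: -2059/3965, 506/3965, 2/5, 2666/3965, -2699/3965; SSR = 5398/3965.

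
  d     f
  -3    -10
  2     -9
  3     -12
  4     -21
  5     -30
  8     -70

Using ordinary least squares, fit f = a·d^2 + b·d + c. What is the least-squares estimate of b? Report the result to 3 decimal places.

The normal system AᵀA·[a, b, c]ᵀ = Aᵀf is [[5155, 709, 127]; [709, 127, 19]; [127, 19, 6]]·[a, b, c]ᵀ = [-5800, -818, -152]ᵀ.
Solving the 3×3 system (Gaussian elimination) gives a = -207923/212160, b = -114157/212160, c = -102031/35360.

b = -0.538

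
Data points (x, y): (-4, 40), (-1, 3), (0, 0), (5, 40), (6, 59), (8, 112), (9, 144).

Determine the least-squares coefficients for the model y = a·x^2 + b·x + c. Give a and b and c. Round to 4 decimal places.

a = 2.0118, b = -2.0520, c = -0.4901

From the data, Σx^2·x^2 = 12835, Σx^2·x = 1517, Σx^2 = 223, Σx·x = 223, Σx = 23, Σ1 = 7.
Right-hand side: Σx^2·y = 22599, Σx·y = 2583, Σy = 398.
So AᵀA·[a, b, c]ᵀ = Aᵀy: [[12835, 1517, 223]; [1517, 223, 23]; [223, 23, 7]]·[a, b, c]ᵀ = [22599, 2583, 398]ᵀ.
Solving the 3×3 system (Gaussian elimination) gives a = 77047/38298, b = -78587/38298, c = -3128/6383.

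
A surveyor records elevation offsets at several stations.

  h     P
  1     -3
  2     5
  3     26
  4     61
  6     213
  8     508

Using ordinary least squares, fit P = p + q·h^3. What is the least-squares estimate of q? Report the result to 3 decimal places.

Setting ∂/∂p … = 0 gives: 6·p + 828·q = 810;  828·p + 313690·q = 310747.
Δ = 6·313690 − 828² = 1196556.
p = (810·313690 − 828·310747)/1196556 = -267468/99713; q = (6·310747 − 828·810)/1196556 = 198967/199426.

q = 0.998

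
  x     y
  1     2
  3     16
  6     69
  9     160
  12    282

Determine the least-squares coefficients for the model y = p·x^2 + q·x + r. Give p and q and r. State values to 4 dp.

p = 1.9807, q = -0.1739, r = -0.4761

Setting ∂/∂p … = 0 gives: 28675·p + 2701·q + 271·r = 56198;  2701·p + 271·q + 31·r = 5288;  271·p + 31·q + 5·r = 529.
(Σx^2·x^2 = 28675, Σx^2·x = 2701, Σx^2 = 271, Σx·x = 271, Σx = 31, Σ1 = 5, Σx^2·y = 56198, Σx·y = 5288, Σy = 529.)
Row-reducing yields p = 99245/50106, q = -8711/50106, r = -568/1193.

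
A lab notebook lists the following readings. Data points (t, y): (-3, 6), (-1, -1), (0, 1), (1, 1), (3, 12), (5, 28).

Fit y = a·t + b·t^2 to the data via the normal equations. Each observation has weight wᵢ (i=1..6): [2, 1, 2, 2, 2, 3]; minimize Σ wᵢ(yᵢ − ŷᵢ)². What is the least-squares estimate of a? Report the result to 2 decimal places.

Forming MᵀWM = [[114, 376]; [376, 2202]] and MᵀWy = [459, 2425]ᵀ gives MᵀWM·[a, b]ᵀ = MᵀWy.
Determinant 114·2202 − 376² = 109652.
a = (459·2202 − 376·2425)/109652 = 49459/54826; b = (114·2425 − 376·459)/109652 = 51933/54826.

a = 0.90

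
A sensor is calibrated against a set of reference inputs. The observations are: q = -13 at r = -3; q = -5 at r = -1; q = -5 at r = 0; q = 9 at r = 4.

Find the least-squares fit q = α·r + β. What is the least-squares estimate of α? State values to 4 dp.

α = 3.0769

From the data, Σr·r = 26, Σr = 0, Σ1 = 4.
Right-hand side: Σr·q = 80, Σq = -14.
MᵀM·[α, β]ᵀ = Mᵀq becomes [[26, 0]; [0, 4]]·[α, β]ᵀ = [80, -14]ᵀ.
Δ = 26·4 − 0² = 104.
α = (80·4 − 0·(-14))/104 = 40/13; β = (26·(-14) − 0·80)/104 = -7/2.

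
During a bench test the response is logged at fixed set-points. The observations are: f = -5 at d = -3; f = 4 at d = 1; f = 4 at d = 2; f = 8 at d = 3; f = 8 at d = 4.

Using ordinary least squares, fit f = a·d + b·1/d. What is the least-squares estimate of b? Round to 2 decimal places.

From the data, Σd·d = 39, Σd·1/d = 5, Σ1/d·1/d = 221/144.
For Xᵀf: Σd·f = 83, Σ1/d·f = 37/3.
So XᵀX·[a, b]ᵀ = Xᵀf: [[39, 5]; [5, 221/144]]·[a, b]ᵀ = [83, 37/3]ᵀ.
Determinant 39·(221/144) − 5² = 1673/48.
a = (83·(221/144) − 5·(37/3))/(1673/48) = 9463/5019; b = (39·(37/3) − 5·83)/(1673/48) = 3168/1673.

b = 1.89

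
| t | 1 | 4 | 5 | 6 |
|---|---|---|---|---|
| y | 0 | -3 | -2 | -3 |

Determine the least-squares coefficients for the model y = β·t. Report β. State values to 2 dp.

Normal-equation sums: Σt·t = 78.
And Σt·y = -40.
β = (-40)/78 = -0.512821.

β = -0.51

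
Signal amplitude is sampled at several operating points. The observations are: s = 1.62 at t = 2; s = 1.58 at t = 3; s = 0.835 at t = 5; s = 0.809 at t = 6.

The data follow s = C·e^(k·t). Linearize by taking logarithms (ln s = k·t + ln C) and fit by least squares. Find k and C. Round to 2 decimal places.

Let Y = ln s. Fitting Y = k·t + ln C by least squares:
Σt = 16.0000, Σ(t)² = 74.0000, Σln s = 0.5476, Σt·ln s = 0.1638.
Equations: 74.0000·k + 16.0000·ln C = 0.1638;  16.0000·k + 4·ln C = 0.5476.
Slope k = (n·Σt·ln s − Σt·Σln s)/(n·Σ(t)² − (Σt)²) = (4·0.1638 − 16.0000·0.5476)/40.0000 = -0.20265; ln C = (Σln s − k·Σt)/n = 0.94750, so C = exp(0.94750) = 2.57925.

k = -0.20, C = 2.58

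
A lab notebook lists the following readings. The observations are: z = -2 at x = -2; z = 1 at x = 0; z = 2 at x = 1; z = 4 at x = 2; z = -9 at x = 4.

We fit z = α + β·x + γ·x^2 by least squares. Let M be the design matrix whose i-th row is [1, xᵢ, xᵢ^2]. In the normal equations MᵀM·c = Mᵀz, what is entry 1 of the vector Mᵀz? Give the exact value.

-4

Entry 1 ↔ basis 1, so (Mᵀz)_{1} = Σᵢ zᵢ = (1)·(-2) + (1)·(1) + (1)·(2) + (1)·(4) + (1)·(-9) = -4.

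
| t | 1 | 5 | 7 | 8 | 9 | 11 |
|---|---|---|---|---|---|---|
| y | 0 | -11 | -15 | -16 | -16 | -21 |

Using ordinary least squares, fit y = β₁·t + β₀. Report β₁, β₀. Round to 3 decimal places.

From the data, Σt·t = 341, Σt = 41, Σ1 = 6.
Moment sums: Σt·y = -663, Σy = -79.
Eliminating β₀: 6·(row 1) − 41·(row 2) gives 365·β₁ = 6·(-663) − 41·(-79) = -739, so β₁ = -739/365.
Then β₀ = ((-79) − 41·(-739/365))/6 = 244/365.

β₁ = -2.025, β₀ = 0.668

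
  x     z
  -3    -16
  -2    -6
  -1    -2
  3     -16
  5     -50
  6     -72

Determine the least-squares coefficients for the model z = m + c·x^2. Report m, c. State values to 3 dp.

From the data, Σ1 = 6, Σx^2 = 84, Σx^2·x^2 = 2100.
Right-hand side: Σz = -162, Σx^2·z = -4156.
AᵀA·[m, c]ᵀ = Aᵀz becomes [[6, 84]; [84, 2100]]·[m, c]ᵀ = [-162, -4156]ᵀ.
Eliminating c: 2100·(row 1) − 84·(row 2) gives 5544·m = 2100·(-162) − 84·(-4156) = 8904, so m = 53/33.
Then c = ((-4156) − 84·(53/33))/2100 = -472/231.

m = 1.606, c = -2.043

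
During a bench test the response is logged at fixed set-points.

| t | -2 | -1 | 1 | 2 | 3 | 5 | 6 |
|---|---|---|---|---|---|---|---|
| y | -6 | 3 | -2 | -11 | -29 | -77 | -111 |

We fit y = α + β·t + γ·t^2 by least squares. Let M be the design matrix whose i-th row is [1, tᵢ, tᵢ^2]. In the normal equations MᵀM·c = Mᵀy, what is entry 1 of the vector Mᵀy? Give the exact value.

Entry 1 ↔ basis 1, so (Mᵀy)_{1} = Σᵢ yᵢ = (1)·(-6) + (1)·(3) + (1)·(-2) + (1)·(-11) + (1)·(-29) + (1)·(-77) + (1)·(-111) = -233.

-233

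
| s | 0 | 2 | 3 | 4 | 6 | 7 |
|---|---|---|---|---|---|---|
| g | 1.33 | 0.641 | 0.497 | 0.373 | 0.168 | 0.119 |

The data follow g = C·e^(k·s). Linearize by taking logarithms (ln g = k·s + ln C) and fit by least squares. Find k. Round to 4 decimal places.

k = -0.3427

With ln gᵢ as the transformed response and sᵢ as the regressor:
Σs = 22.0000, Σ(s)² = 114.0000, Σln g = -5.7573, Σs·ln g = -32.5348.
Equations: 114.0000·k + 22.0000·ln C = -32.5348;  22.0000·k + 6·ln C = -5.7573.
Solving (det = 200.0000): k = -0.34274, ln C = 0.29716.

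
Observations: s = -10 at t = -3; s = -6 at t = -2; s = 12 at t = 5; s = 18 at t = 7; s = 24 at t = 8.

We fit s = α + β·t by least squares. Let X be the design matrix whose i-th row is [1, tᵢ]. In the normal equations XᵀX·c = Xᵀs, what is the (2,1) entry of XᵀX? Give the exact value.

Row 2 ↔ basis t, column 1 ↔ basis 1, so (XᵀX)_{2,1} = Σᵢ t = (-3)·(1) + (-2)·(1) + (5)·(1) + (7)·(1) + (8)·(1) = 15.

15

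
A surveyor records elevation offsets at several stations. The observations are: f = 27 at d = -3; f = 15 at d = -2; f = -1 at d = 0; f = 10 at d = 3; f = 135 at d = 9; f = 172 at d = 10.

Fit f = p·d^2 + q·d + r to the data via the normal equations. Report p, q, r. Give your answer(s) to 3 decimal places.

p = 2.014, q = -3.020, r = 0.096

Entries of XᵀX: Σd^2·d^2 = 16739, Σd^2·d = 1721, Σd^2 = 203, Σd·d = 203, Σd = 17, Σ1 = 6.
Right-hand side: Σd^2·f = 28528, Σd·f = 2854, Σf = 358.
Normal equations: [[16739, 1721, 203]; [1721, 203, 17]; [203, 17, 6]]·[p, q, r]ᵀ = [28528, 2854, 358]ᵀ.
Solving the 3×3 system (Gaussian elimination) gives p = 433741/215400, q = -26023/8616, r = 858/8975.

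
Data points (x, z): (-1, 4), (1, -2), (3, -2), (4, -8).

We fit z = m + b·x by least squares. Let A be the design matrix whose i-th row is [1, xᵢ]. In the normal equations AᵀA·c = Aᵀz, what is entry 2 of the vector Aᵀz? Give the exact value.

-44

Entry 2 ↔ basis x, so (Aᵀz)_{2} = Σᵢ (x)·zᵢ = (-1)·(4) + (1)·(-2) + (3)·(-2) + (4)·(-8) = -44.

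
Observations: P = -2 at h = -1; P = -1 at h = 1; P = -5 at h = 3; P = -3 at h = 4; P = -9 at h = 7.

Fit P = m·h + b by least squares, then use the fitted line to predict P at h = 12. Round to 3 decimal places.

P̂ = -12.250

Forming XᵀX = [[76, 14]; [14, 5]] and XᵀP = [-89, -20]ᵀ gives XᵀX·[m, b]ᵀ = XᵀP.
det = 76·5 − 14² = 184.
m = ((-89)·5 − 14·(-20))/184 = -165/184; b = (76·(-20) − 14·(-89))/184 = -137/92.
At h = 12: P̂ = (-165/184)·(12) + (-137/92)·(1) = -49/4.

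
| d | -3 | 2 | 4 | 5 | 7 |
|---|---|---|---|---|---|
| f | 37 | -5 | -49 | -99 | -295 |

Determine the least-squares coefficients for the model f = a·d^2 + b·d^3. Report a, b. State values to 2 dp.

a = 1.05, b = -1.01

The normal system AᵀA·[a, b]ᵀ = Aᵀf is [[3379, 20745]; [20745, 138163]]·[a, b]ᵀ = [-17401, -117735]ᵀ.
Eliminating b: 138163·(row 1) − 20745·(row 2) gives 36497752·a = 138163·(-17401) − 20745·(-117735) = 38238212, so a = 9559553/9124438.
Then b = ((-117735) − 20745·(9559553/9124438))/138163 = -9210705/9124438.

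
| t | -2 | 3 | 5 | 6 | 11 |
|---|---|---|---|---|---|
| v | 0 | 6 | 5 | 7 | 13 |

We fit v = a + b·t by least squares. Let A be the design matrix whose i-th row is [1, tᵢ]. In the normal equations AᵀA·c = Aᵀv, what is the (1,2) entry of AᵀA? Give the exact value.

Row 1 ↔ basis 1, column 2 ↔ basis t, so (AᵀA)_{1,2} = Σᵢ t = (1)·(-2) + (1)·(3) + (1)·(5) + (1)·(6) + (1)·(11) = 23.

23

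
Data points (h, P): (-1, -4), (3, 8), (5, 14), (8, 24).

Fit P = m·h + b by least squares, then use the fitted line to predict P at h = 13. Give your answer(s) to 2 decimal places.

P̂ = 39.17

With design matrix A, AᵀA = [[99, 15]; [15, 4]] and AᵀP = [290, 42]ᵀ.
Determinant 99·4 − 15² = 171.
m = (290·4 − 15·42)/171 = 530/171; b = (99·42 − 15·290)/171 = -64/57.
At h = 13: P̂ = (530/171)·(13) + (-64/57)·(1) = 6698/171.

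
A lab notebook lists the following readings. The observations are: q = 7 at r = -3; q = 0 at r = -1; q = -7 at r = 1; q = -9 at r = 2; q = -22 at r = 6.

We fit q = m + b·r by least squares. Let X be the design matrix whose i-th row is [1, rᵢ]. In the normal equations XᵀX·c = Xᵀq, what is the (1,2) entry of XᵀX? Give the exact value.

Row 1 ↔ basis 1, column 2 ↔ basis r, so (XᵀX)_{1,2} = Σᵢ r = (1)·(-3) + (1)·(-1) + (1)·(1) + (1)·(2) + (1)·(6) = 5.

5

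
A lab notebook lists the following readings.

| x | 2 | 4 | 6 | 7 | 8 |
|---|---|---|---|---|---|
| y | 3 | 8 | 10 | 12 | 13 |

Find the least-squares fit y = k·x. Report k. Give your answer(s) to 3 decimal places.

k = 1.692

With design matrix M, MᵀM = [[169]] and Mᵀy = [286]ᵀ.
k = 286/169 = 1.69231.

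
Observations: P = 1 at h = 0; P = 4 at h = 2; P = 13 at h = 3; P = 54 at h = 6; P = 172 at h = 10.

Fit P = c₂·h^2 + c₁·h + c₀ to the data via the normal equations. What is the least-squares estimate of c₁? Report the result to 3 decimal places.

c₁ = -2.918

Compute the Gram sums: Σh^2·h^2 = 11393, Σh^2·h = 1251, Σh^2 = 149, Σh·h = 149, Σh = 21, Σ1 = 5.
For MᵀP: Σh^2·P = 19277, Σh·P = 2091, ΣP = 244.
So MᵀM·[c₂, c₁, c₀]ᵀ = MᵀP: [[11393, 1251, 149]; [1251, 149, 21]; [149, 21, 5]]·[c₂, c₁, c₀]ᵀ = [19277, 2091, 244]ᵀ.
Inverting the 3×3 Gram matrix, [c₂, c₁, c₀]ᵀ = [158411/79638, -77459/26546, 70835/39819]ᵀ.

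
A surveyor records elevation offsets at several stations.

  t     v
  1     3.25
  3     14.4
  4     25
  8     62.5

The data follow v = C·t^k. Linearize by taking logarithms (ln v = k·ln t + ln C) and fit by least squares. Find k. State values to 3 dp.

k = 1.431

Let Y = ln v. Fitting Y = k·ln t + ln C by least squares:
Σln t = 4.5643, Σ(ln t)² = 7.4528, Σln v = 11.1999, Σln t·ln v = 15.9914.
Equations: 7.4528·k + 4.5643·ln C = 15.9914;  4.5643·k + 4·ln C = 11.1999.
Solving (det = 8.9781): k = 1.43073, ln C = 1.16739.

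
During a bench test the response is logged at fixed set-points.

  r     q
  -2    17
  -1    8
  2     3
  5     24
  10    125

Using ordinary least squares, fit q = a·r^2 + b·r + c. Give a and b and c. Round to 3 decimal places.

a = 1.581, b = -3.647, c = 3.231

The normal system XᵀX·[a, b, c]ᵀ = Xᵀq is [[10658, 1124, 134]; [1124, 134, 14]; [134, 14, 5]]·[a, b, c]ᵀ = [13188, 1334, 177]ᵀ.
Inverting the 3×3 Gram matrix, [a, b, c]ᵀ = [7997/5057, -4256/1167, 49013/15171]ᵀ.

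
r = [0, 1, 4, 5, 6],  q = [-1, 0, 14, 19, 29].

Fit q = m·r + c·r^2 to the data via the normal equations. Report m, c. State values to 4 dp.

With design matrix A, AᵀA = [[78, 406]; [406, 2178]] and Aᵀq = [325, 1743]ᵀ.
Determinant 78·2178 − 406² = 5048.
m = (325·2178 − 406·1743)/5048 = 24/631; c = (78·1743 − 406·325)/5048 = 1001/1262.

m = 0.0380, c = 0.7932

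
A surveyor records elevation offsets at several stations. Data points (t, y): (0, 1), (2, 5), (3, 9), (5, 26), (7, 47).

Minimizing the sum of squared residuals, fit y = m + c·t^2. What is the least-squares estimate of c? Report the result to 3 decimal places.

c = 0.946

Forming MᵀM = [[5, 87]; [87, 3123]] and Mᵀy = [88, 3054]ᵀ gives MᵀM·[m, c]ᵀ = Mᵀy.
det = 5·3123 − 87² = 8046.
m = (88·3123 − 87·3054)/8046 = 169/149; c = (5·3054 − 87·88)/8046 = 141/149.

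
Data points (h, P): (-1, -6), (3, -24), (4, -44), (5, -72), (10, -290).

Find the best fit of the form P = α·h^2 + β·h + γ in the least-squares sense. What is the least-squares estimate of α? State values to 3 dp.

α = -3.012

The normal system AᵀA·[α, β, γ]ᵀ = AᵀP is [[10963, 1215, 151]; [1215, 151, 21]; [151, 21, 5]]·[α, β, γ]ᵀ = [-31726, -3502, -436]ᵀ.
Inverting the 3×3 Gram matrix, [α, β, γ]ᵀ = [-12835/4261, 5339/4261, -6366/4261]ᵀ.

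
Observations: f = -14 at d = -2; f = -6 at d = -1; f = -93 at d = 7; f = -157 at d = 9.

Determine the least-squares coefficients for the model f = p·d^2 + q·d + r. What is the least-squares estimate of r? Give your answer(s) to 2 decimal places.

r = -2.07

With design matrix M, MᵀM = [[8979, 1063, 135]; [1063, 135, 13]; [135, 13, 4]] and Mᵀf = [-17336, -2030, -270]ᵀ.
Inverting the 3×3 Gram matrix, [p, q, r]ᵀ = [-86563/41044, 72601/41044, -42461/20522]ᵀ.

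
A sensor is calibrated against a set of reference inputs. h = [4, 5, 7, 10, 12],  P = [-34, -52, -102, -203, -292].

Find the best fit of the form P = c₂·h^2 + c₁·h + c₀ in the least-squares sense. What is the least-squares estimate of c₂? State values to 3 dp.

c₂ = -1.959

Sums needed: Σh^2·h^2 = 34018, Σh^2·h = 3260, Σh^2 = 334, Σh·h = 334, Σh = 38, Σ1 = 5.
For XᵀP: Σh^2·P = -69190, Σh·P = -6644, ΣP = -683.
XᵀX·[c₂, c₁, c₀]ᵀ = XᵀP becomes [[34018, 3260, 334]; [3260, 334, 38]; [334, 38, 5]]·[c₂, c₁, c₀]ᵀ = [-69190, -6644, -683]ᵀ.
Inverting the 3×3 Gram matrix, [c₂, c₁, c₀]ᵀ = [-6890/3517, -3077/3517, 3215/3517]ᵀ.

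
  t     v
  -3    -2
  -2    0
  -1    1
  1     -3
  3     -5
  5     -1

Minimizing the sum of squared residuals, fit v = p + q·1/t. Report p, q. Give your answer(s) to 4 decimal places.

XᵀX·[p, q]ᵀ = Xᵀv reads: 6·p + (-3/10)·q = -10;  (-3/10)·p + (2261/900)·q = -26/5.
(Σ1 = 6, Σ1/t = -3/10, Σ1/t·1/t = 2261/900, Σv = -10, Σ1/t·v = -26/5.)
Δ = 6·(2261/900) − (-3/10)² = 899/60.
p = ((-10)·(2261/900) − (-3/10)·(-26/5))/(899/60) = -24014/13485; q = (6·(-26/5) − (-3/10)·(-10))/(899/60) = -2052/899.

p = -1.7808, q = -2.2825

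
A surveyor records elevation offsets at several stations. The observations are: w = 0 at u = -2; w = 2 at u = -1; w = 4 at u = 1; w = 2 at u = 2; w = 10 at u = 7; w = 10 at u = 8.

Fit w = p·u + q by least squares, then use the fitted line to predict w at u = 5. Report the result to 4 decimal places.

ŵ = 7.1813

Sums needed: Σu·u = 123, Σu = 15, Σ1 = 6.
Right-hand side: Σu·w = 156, Σw = 28.
Normal equations: [[123, 15]; [15, 6]]·[p, q]ᵀ = [156, 28]ᵀ.
Determinant 123·6 − 15² = 513.
p = (156·6 − 15·28)/513 = 172/171; q = (123·28 − 15·156)/513 = 368/171.
At u = 5: ŵ = (172/171)·(5) + (368/171)·(1) = 1228/171.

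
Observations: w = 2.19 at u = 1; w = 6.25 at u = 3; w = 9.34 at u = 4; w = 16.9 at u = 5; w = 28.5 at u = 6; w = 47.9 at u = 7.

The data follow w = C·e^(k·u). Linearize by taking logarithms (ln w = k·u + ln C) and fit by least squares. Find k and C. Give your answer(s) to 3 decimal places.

k = 0.514, C = 1.293

With ln wᵢ as the transformed response and uᵢ as the regressor:
XᵀX = [[136.0000, 26.0000]; [26.0000, 6]], rhs = [76.5387, 14.8971]ᵀ  (here Σu = 26.0000, Σ(u)² = 136.0000, Σln w = 14.8971, Σu·ln w = 76.5387).
Solving (det = 140.0000): k = 0.51362, ln C = 0.25717, so C = exp(0.25717) = 1.29326.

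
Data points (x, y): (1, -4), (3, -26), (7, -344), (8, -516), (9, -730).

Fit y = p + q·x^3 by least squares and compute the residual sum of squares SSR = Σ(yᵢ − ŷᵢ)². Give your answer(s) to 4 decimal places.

SSR = 14.5191

The normal system MᵀM·[p, q]ᵀ = Mᵀy is [[5, 1612]; [1612, 911964]]·[p, q]ᵀ = [-1620, -915060]ᵀ.
Determinant 5·911964 − 1612² = 1961276.
p = ((-1620)·911964 − 1612·(-915060))/1961276 = -576240/490319; q = (5·(-915060) − 1612·(-1620))/1961276 = -490965/490319.
Residuals: -894071/490319, 1084001/490319, 307499/490319, -1054284/490319, 556855/490319; SSR = 7118996/490319.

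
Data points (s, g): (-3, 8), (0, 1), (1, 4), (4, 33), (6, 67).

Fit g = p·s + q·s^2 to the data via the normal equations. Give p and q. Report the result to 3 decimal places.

p = 2.006, q = 1.534

Compute the Gram sums: Σs·s = 62, Σs·s^2 = 254, Σs^2·s^2 = 1634.
And Σs·g = 514, Σs^2·g = 3016.
Normal equations: [[62, 254]; [254, 1634]]·[p, q]ᵀ = [514, 3016]ᵀ.
Eliminating q: 1634·(row 1) − 254·(row 2) gives 36792·p = 1634·514 − 254·3016 = 73812, so p = 6151/3066.
Then q = (3016 − 254·(6151/3066))/1634 = 4703/3066.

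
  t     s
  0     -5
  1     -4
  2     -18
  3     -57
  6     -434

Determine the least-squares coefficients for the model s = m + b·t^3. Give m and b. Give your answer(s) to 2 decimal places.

m = -3.05, b = -1.99

Normal-equation sums: Σ1 = 5, Σt^3 = 252, Σt^3·t^3 = 47450.
For Aᵀs: Σs = -518, Σt^3·s = -95431.
Δ = 5·47450 − 252² = 173746.
m = ((-518)·47450 − 252·(-95431))/173746 = -265244/86873; b = (5·(-95431) − 252·(-518))/173746 = -346619/173746.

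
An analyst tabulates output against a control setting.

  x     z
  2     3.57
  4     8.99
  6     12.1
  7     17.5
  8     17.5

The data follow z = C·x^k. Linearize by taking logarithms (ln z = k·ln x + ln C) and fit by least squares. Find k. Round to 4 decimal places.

k = 1.1650

With ln zᵢ as the transformed response and ln xᵢ as the regressor:
Over the data: Σln x = 7.8966, Σ(ln x)² = 13.7233, Σln z = 11.6863, Σln x·ln z = 19.9151.
Normal system: [[13.7233, 7.8966]; [7.8966, 5]]·[k, ln C]ᵀ = [19.9151, 11.6863]ᵀ.
Slope k = (n·Σln x·ln z − Σln x·Σln z)/(n·Σ(ln x)² − (Σln x)²) = (5·19.9151 − 7.8966·11.6863)/6.2610 = 1.16503; ln C = (Σln z − k·Σln x)/n = 0.49732.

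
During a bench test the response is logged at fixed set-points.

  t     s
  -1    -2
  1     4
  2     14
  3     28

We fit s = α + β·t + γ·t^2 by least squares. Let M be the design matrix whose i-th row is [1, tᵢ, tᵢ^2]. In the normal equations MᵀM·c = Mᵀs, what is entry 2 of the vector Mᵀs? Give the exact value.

Entry 2 ↔ basis t, so (Mᵀs)_{2} = Σᵢ (t)·sᵢ = (-1)·(-2) + (1)·(4) + (2)·(14) + (3)·(28) = 118.

118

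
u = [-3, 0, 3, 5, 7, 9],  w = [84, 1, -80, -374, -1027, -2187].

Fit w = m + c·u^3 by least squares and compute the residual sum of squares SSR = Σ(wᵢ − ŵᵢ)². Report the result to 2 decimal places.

From the data, Σ1 = 6, Σu^3 = 1197, Σu^3·u^3 = 666173.
And Σw = -3583, Σu^3·w = -1997762.
Normal equations: [[6, 1197]; [1197, 666173]]·[m, c]ᵀ = [-3583, -1997762]ᵀ.
Eliminating c: 666173·(row 1) − 1197·(row 2) gives 2564229·m = 666173·(-3583) − 1197·(-1997762) = 4423255, so m = 4423255/2564229.
Then c = ((-1997762) − 1197·(4423255/2564229))/666173 = -2565907/854743.
Residuals: 3133514/2564229, -1859026/2564229, -1723108/2564229, -1229776/2564229, 2431865/2564229, -753469/2564229; SSR = 9452362/2564229.

SSR = 3.69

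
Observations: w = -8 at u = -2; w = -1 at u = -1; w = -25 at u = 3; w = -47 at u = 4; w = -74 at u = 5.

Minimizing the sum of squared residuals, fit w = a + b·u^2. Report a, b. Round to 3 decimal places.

a = 2.971, b = -3.088

Forming XᵀX = [[5, 55]; [55, 979]] and Xᵀw = [-155, -2860]ᵀ gives XᵀX·[a, b]ᵀ = Xᵀw.
Determinant 5·979 − 55² = 1870.
a = ((-155)·979 − 55·(-2860))/1870 = 101/34; b = (5·(-2860) − 55·(-155))/1870 = -105/34.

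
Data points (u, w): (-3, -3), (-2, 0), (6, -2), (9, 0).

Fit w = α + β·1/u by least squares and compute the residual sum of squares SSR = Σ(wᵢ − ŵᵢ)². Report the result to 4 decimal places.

Normal-equation sums: Σ1 = 4, Σ1/u = -5/9, Σ1/u·1/u = 65/162.
And Σw = -5, Σ1/u·w = 2/3.
So XᵀX·[α, β]ᵀ = Xᵀw: [[4, -5/9]; [-5/9, 65/162]]·[α, β]ᵀ = [-5, 2/3]ᵀ.
Eliminating β: (65/162)·(row 1) − (-5/9)·(row 2) gives (35/27)·α = (65/162)·(-5) − (-5/9)·(2/3) = -265/162, so α = -53/42.
Then β = ((2/3) − (-5/9)·(-53/42))/(65/162) = -3/35.
Residuals: -53/30, 128/105, -76/105, 89/70; SSR = 1417/210.

SSR = 6.7476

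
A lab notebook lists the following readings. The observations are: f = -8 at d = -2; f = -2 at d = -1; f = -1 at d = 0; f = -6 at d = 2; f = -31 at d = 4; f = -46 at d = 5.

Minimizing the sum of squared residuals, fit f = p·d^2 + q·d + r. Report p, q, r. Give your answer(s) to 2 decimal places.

Normal-equation sums: Σd^2·d^2 = 914, Σd^2·d = 188, Σd^2 = 50, Σd·d = 50, Σd = 8, Σ1 = 6.
Moment sums: Σd^2·f = -1704, Σd·f = -348, Σf = -94.
XᵀX·[p, q, r]ᵀ = Xᵀf becomes [[914, 188, 50]; [188, 50, 8]; [50, 8, 6]]·[p, q, r]ᵀ = [-1704, -348, -94]ᵀ.
Inverting the 3×3 Gram matrix, [p, q, r]ᵀ = [-19/10, 1/5, -1/10]ᵀ.

p = -1.90, q = 0.20, r = -0.10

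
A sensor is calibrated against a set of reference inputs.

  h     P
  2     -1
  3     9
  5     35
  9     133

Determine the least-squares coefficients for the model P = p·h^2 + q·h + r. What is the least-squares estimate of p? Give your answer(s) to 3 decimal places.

With design matrix A, AᵀA = [[7283, 889, 119]; [889, 119, 19]; [119, 19, 4]] and AᵀP = [11725, 1397, 176]ᵀ.
Solving the 3×3 system (Gaussian elimination) gives p = 329/186, q = -377/930, r = -1038/155.

p = 1.769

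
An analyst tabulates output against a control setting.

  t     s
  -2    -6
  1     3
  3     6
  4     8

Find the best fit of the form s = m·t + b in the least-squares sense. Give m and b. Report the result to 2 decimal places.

m = 2.31, b = -0.71

With design matrix A, AᵀA = [[30, 6]; [6, 4]] and Aᵀs = [65, 11]ᵀ.
Δ = 30·4 − 6² = 84.
m = (65·4 − 6·11)/84 = 97/42; b = (30·11 − 6·65)/84 = -5/7.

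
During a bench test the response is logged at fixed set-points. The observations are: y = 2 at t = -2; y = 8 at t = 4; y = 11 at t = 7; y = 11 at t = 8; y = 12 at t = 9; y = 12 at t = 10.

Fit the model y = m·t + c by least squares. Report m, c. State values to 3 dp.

Sums needed: Σt·t = 314, Σt = 36, Σ1 = 6.
For Mᵀy: Σt·y = 421, Σy = 56.
det = 314·6 − 36² = 588.
m = (421·6 − 36·56)/588 = 85/98; c = (314·56 − 36·421)/588 = 607/147.

m = 0.867, c = 4.129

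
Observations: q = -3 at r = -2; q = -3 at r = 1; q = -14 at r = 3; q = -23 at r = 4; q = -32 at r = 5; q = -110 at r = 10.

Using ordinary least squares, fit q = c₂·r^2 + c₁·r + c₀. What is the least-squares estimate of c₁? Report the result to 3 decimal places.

The normal system AᵀA·[c₂, c₁, c₀]ᵀ = Aᵀq is [[10979, 1209, 155]; [1209, 155, 21]; [155, 21, 6]]·[c₂, c₁, c₀]ᵀ = [-12309, -1391, -185]ᵀ.
Solving the 3×3 system (Gaussian elimination) gives c₂ = -44302/46585, c₁ = -62683/46585, c₀ = -6592/4235.

c₁ = -1.346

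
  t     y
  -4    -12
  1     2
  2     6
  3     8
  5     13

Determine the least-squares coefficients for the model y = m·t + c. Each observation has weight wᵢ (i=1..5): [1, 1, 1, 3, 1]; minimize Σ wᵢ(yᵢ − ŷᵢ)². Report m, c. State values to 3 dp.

m = 2.819, c = -0.520

Normal-equation sums: Σwᵢ·t·t = 73, Σwᵢ·t = 13, Σwᵢ·1 = 7.
Right-hand side: Σwᵢ·t·y = 199, Σwᵢ·y = 33.
Normal equations: [[73, 13]; [13, 7]]·[m, c]ᵀ = [199, 33]ᵀ.
Determinant 73·7 − 13² = 342.
m = (199·7 − 13·33)/342 = 482/171; c = (73·33 − 13·199)/342 = -89/171.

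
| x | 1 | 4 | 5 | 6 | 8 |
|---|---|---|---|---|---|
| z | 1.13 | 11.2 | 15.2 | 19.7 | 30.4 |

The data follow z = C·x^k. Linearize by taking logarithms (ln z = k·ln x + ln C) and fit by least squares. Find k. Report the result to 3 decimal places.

With ln zᵢ as the transformed response and ln xᵢ as the regressor:
XᵀX = [[12.0466, 6.8669]; [6.8669, 5]], rhs = [20.1696, 11.6545]ᵀ  (here Σln x = 6.8669, Σ(ln x)² = 12.0466, Σln z = 11.6545, Σln x·ln z = 20.1696).
Δ = 12.0466·5 − (6.8669)² = 13.0781; k = (20.1696·5 − 6.8669·11.6545)/13.0781 = 1.59178, ln C = (12.0466·11.6545 − 6.8669·20.1696)/13.0781 = 0.14477.

k = 1.592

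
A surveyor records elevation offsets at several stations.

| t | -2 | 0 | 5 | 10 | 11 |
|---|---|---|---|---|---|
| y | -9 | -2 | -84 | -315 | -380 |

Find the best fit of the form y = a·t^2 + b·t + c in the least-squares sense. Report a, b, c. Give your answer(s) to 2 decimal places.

Forming XᵀX = [[25282, 2448, 250]; [2448, 250, 24]; [250, 24, 5]] and Xᵀy = [-79616, -7732, -790]ᵀ gives XᵀX·[a, b, c]ᵀ = Xᵀy.
Row-reducing yields a = -613146/206887, b = -370390/206887, c = -252974/206887.

a = -2.96, b = -1.79, c = -1.22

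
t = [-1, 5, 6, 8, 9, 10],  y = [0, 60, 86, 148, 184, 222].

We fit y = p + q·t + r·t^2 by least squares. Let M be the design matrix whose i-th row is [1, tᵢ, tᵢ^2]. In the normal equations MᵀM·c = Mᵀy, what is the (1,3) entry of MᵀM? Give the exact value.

Row 1 ↔ basis 1, column 3 ↔ basis t^2, so (MᵀM)_{1,3} = Σᵢ t^2 = (1)·(1) + (1)·(25) + (1)·(36) + (1)·(64) + (1)·(81) + (1)·(100) = 307.

307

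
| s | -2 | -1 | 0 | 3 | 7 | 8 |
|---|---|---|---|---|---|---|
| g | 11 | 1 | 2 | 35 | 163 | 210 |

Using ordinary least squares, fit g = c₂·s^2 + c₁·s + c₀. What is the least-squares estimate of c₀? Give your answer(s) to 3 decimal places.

c₀ = 1.669

Forming MᵀM = [[6595, 873, 127]; [873, 127, 15]; [127, 15, 6]] and Mᵀg = [21787, 2903, 422]ᵀ gives MᵀM·[c₂, c₁, c₀]ᵀ = Mᵀg.
Row-reducing yields c₂ = 185893/61622, c₁ = 10781/5602, c₀ = 51434/30811.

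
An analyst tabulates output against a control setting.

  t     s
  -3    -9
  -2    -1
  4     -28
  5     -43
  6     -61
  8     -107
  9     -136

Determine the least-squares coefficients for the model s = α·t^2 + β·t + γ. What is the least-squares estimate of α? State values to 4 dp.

The normal equations are: 12931·α + 1611·β + 235·γ = -21668;  1611·α + 235·β + 27·γ = -2744;  235·α + 27·β + 7·γ = -385.
(Σt^2·t^2 = 12931, Σt^2·t = 1611, Σt^2 = 235, Σt·t = 235, Σt = 27, Σ1 = 7, Σt^2·s = -21668, Σt·s = -2744, Σs = -385.)
Solving the 3×3 system (Gaussian elimination) gives α = -56225/35727, β = -54673/47636, γ = 322919/142908.

α = -1.5737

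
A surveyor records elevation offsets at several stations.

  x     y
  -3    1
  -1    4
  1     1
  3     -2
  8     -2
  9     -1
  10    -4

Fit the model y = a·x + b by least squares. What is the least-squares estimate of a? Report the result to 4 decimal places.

With design matrix A, AᵀA = [[265, 27]; [27, 7]] and Aᵀy = [-77, -3]ᵀ.
det = 265·7 − 27² = 1126.
a = ((-77)·7 − 27·(-3))/1126 = -229/563; b = (265·(-3) − 27·(-77))/1126 = 642/563.

a = -0.4067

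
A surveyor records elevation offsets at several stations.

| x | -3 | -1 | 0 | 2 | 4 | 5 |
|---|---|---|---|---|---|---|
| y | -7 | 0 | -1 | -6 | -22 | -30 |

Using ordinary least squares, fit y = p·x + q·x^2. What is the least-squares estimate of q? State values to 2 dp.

q = -1.06

The normal equations are: 55·p + 169·q = -229;  169·p + 979·q = -1189.
(Σx·x = 55, Σx·x^2 = 169, Σx^2·x^2 = 979, Σx·y = -229, Σx^2·y = -1189.)
det = 55·979 − 169² = 25284.
p = ((-229)·979 − 169·(-1189))/25284 = -3875/4214; q = (55·(-1189) − 169·(-229))/25284 = -4449/4214.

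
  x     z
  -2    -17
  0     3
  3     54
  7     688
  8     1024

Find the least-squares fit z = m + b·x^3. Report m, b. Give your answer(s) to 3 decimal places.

Entries of MᵀM: Σ1 = 5, Σx^3 = 874, Σx^3·x^3 = 380586.
Right-hand side: Σz = 1752, Σx^3·z = 761866.
Normal equations: [[5, 874]; [874, 380586]]·[m, b]ᵀ = [1752, 761866]ᵀ.
det = 5·380586 − 874² = 1139054.
m = (1752·380586 − 874·761866)/1139054 = 457894/569527; b = (5·761866 − 874·1752)/1139054 = 1139041/569527.

m = 0.804, b = 2.000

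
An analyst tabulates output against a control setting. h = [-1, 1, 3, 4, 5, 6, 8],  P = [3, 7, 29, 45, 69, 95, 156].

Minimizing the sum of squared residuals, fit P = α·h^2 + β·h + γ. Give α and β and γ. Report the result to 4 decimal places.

α = 2.0907, β = 2.5284, γ = 2.9244

Normal-equation sums: Σh^2·h^2 = 6356, Σh^2·h = 944, Σh^2 = 152, Σh·h = 152, Σh = 26, Σ1 = 7.
For AᵀP: Σh^2·P = 16120, Σh·P = 2434, ΣP = 404.
Solving the 3×3 system (Gaussian elimination) gives α = 1106/529, β = 2675/1058, γ = 1547/529.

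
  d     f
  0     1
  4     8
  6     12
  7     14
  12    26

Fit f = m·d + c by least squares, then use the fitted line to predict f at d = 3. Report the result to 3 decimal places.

With design matrix X, XᵀX = [[245, 29]; [29, 5]] and Xᵀf = [514, 61]ᵀ.
Determinant 245·5 − 29² = 384.
m = (514·5 − 29·61)/384 = 267/128; c = (245·61 − 29·514)/384 = 13/128.
At d = 3: f̂ = (267/128)·(3) + (13/128)·(1) = 407/64.

f̂ = 6.359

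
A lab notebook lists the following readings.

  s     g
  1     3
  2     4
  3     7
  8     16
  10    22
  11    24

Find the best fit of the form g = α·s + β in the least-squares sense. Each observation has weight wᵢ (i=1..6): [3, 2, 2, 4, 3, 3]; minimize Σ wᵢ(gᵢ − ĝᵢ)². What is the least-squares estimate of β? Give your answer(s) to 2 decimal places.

β = 0.35

The normal equations are: 948·α + 108·β = 2031;  108·α + 17·β = 233.
(Σwᵢ·s·s = 948, Σwᵢ·s = 108, Σwᵢ·1 = 17, Σwᵢ·s·g = 2031, Σwᵢ·g = 233.)
Determinant 948·17 − 108² = 4452.
α = (2031·17 − 108·233)/4452 = 3121/1484; β = (948·233 − 108·2031)/4452 = 128/371.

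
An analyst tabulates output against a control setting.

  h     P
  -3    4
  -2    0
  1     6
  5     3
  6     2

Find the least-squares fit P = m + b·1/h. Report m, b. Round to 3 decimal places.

The normal equations are: 5·m + (8/15)·b = 15;  (8/15)·m + (643/450)·b = 28/5.
Eliminating b: (643/450)·(row 1) − (8/15)·(row 2) gives (343/50)·m = (643/450)·15 − (8/15)·(28/5) = 2767/150, so m = 2767/1029.
Then b = ((28/5) − (8/15)·(2767/1029))/(643/450) = 1000/343.

m = 2.689, b = 2.915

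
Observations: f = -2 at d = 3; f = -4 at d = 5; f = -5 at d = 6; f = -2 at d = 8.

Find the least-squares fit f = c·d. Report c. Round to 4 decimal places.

c = -0.5373

From the data, Σd·d = 134.
For Aᵀf: Σd·f = -72.
AᵀA·[c]ᵀ = Aᵀf becomes [[134]]·[c]ᵀ = [-72]ᵀ.
Hence c = -72 / 134 ≈ -0.537313.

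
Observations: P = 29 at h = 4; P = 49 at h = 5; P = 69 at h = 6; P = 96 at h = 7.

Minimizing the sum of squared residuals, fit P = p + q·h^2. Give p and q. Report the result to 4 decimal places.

The normal system XᵀX·[p, q]ᵀ = XᵀP is [[4, 126]; [126, 4578]]·[p, q]ᵀ = [243, 8877]ᵀ.
Δ = 4·4578 − 126² = 2436.
p = (243·4578 − 126·8877)/2436 = -72/29; q = (4·8877 − 126·243)/2436 = 815/406.

p = -2.4828, q = 2.0074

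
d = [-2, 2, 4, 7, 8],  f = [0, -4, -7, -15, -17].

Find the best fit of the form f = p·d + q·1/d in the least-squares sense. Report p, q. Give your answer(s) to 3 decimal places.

Forming XᵀX = [[137, 5]; [5, 1877/3136]] and Xᵀf = [-277, -449/56]ᵀ gives XᵀX·[p, q]ᵀ = Xᵀf.
Eliminating q: (1877/3136)·(row 1) − 5·(row 2) gives (178749/3136)·p = (1877/3136)·(-277) − 5·(-449/56) = -394209/3136, so p = -43801/19861.
Then q = ((-449/56) − 5·(-43801/19861))/(1877/3136) = 99848/19861.

p = -2.205, q = 5.027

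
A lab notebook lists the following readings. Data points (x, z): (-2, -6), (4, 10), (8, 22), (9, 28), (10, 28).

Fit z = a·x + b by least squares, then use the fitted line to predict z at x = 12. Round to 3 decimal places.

ẑ = 34.616

Compute the Gram sums: Σx·x = 265, Σx = 29, Σ1 = 5.
For Aᵀz: Σx·z = 760, Σz = 82.
So AᵀA·[a, b]ᵀ = Aᵀz: [[265, 29]; [29, 5]]·[a, b]ᵀ = [760, 82]ᵀ.
det = 265·5 − 29² = 484.
a = (760·5 − 29·82)/484 = 711/242; b = (265·82 − 29·760)/484 = -155/242.
At x = 12: ẑ = (711/242)·(12) + (-155/242)·(1) = 8377/242.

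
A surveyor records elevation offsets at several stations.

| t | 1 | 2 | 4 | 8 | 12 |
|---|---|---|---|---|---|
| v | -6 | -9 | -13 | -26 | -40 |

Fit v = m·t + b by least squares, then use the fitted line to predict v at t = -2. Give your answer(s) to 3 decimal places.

v̂ = 4.005

XᵀX·[m, b]ᵀ = Xᵀv reads: 229·m + 27·b = -764;  27·m + 5·b = -94.
Δ = 229·5 − 27² = 416.
m = ((-764)·5 − 27·(-94))/416 = -641/208; b = (229·(-94) − 27·(-764))/416 = -449/208.
At t = -2: v̂ = (-641/208)·(-2) + (-449/208)·(1) = 833/208.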